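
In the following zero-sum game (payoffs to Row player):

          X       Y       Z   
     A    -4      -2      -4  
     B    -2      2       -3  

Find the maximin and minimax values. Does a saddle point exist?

Maximin = -3, Minimax = -3, Saddle: True

Work:
Row minimums: [-4, -3] → maximin = -3
Column maximums: [-2, 2, -3] → minimax = -3
Saddle point exists! Game value = -3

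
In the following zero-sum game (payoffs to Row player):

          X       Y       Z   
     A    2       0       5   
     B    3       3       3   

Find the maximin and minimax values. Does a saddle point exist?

Maximin = 3, Minimax = 3, Saddle: True

Work:
Row minimums: [0, 3] → maximin = 3
Column maximums: [3, 3, 5] → minimax = 3
Saddle point exists! Game value = 3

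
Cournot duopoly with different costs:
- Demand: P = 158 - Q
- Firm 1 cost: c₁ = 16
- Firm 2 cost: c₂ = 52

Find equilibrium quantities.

q₁* = 59.33, q₂* = 23.33

Work:
Reaction: q₁ = (158 - 16 - q₂)/2
Reaction: q₂ = (158 - 52 - q₁)/2
Solve simultaneously:
q₁* = (158 - 2×16 + 52)/3 = 59.33
q₂* = (158 - 2×52 + 16)/3 = 23.33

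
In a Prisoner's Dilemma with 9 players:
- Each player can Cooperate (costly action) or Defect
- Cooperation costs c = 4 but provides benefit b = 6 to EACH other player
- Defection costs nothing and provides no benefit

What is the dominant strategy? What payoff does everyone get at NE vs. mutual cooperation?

Dominant: Defect; NE payoff = 0; Coop payoff = 44

Work:
Defect dominates (saves cost c = 4, benefit to others is external)
NE: All defect → everyone gets 0
If all cooperate: each receives (8)×6 - 4 = 44
Social dilemma: 44 > 0 but NE gives 0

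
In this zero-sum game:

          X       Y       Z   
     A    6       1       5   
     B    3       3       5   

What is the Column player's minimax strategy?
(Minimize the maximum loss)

Column should play Y, value = 3

Work:
Column player minimizes Row's maximum payoff:
Column X: max payoff to Row = 6
Column Y: max payoff to Row = 3
Column Z: max payoff to Row = 5
Minimum is 3, achieved by column Y.
Minimax strategy: Y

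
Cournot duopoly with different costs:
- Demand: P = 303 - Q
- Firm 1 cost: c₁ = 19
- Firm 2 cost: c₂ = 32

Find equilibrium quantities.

q₁* = 99.0, q₂* = 86.0

Work:
Reaction: q₁ = (303 - 19 - q₂)/2
Reaction: q₂ = (303 - 32 - q₁)/2
Solve simultaneously:
q₁* = (303 - 2×19 + 32)/3 = 99.0
q₂* = (303 - 2×32 + 19)/3 = 86.0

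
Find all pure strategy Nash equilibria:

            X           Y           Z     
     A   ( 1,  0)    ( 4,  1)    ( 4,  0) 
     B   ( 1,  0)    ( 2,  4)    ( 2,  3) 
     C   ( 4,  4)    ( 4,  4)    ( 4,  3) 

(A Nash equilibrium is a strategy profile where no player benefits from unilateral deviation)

Nash equilibrium: (A, Y), (C, X), (C, Y)

Work:
Best responses:
  P1 vs X: payoffs [1, 1, 4] → best response C (payoff 4)
  P1 vs Y: payoffs [4, 2, 4] → best response A/C (payoff 4)
  P1 vs Z: payoffs [4, 2, 4] → best response A/C (payoff 4)
  P2 vs A: payoffs [0, 1, 0] → best response Y (payoff 1)
  P2 vs B: payoffs [0, 4, 3] → best response Y (payoff 4)
  P2 vs C: payoffs [4, 4, 3] → best response X/Y (payoff 4)
Mutual best responses: (A,Y), (C,X), (C,Y) → Nash equilibria.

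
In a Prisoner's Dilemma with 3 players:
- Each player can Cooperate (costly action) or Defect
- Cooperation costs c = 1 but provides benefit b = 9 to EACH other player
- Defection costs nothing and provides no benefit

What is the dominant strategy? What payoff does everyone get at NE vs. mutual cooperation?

Dominant: Defect; NE payoff = 0; Coop payoff = 17

Work:
Defect dominates (saves cost c = 1, benefit to others is external)
NE: All defect → everyone gets 0
If all cooperate: each receives (2)×9 - 1 = 17
Social dilemma: 17 > 0 but NE gives 0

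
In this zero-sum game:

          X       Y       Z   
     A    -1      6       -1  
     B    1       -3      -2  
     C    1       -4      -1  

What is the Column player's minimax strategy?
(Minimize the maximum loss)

Column should play Z, value = -1

Work:
Column player minimizes Row's maximum payoff:
Column X: max payoff to Row = 1
Column Y: max payoff to Row = 6
Column Z: max payoff to Row = -1
Minimum is -1, achieved by column Z.
Minimax strategy: Z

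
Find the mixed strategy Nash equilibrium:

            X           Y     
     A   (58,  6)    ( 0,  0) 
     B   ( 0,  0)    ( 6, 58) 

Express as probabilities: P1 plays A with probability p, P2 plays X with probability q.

p = 0.9062, q = 0.0938

Work:
Find probabilities that make opponent indifferent:
P2 chooses q to make P1 indifferent between A and B
P1 chooses p to make P2 indifferent between X and Y
Mixed NE: P1 plays (A: 0.9062, B: 0.0938), P2 plays (X: 0.0938, Y: 0.9062)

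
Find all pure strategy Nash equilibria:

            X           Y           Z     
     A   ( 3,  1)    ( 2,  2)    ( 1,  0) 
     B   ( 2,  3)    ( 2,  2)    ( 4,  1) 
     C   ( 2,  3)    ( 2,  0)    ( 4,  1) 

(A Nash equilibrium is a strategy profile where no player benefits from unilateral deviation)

Nash equilibrium: (A, Y)

Work:
Best responses:
  P1 vs X: payoffs [3, 2, 2] → best response A (payoff 3)
  P1 vs Y: payoffs [2, 2, 2] → best response A/B/C (payoff 2)
  P1 vs Z: payoffs [1, 4, 4] → best response B/C (payoff 4)
  P2 vs A: payoffs [1, 2, 0] → best response Y (payoff 2)
  P2 vs B: payoffs [3, 2, 1] → best response X (payoff 3)
  P2 vs C: payoffs [3, 0, 1] → best response X (payoff 3)
Mutual best responses: (A,Y) → Nash equilibria.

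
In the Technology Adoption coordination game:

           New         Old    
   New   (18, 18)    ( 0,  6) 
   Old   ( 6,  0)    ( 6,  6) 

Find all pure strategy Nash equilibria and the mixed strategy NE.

Pure NE: (New, New) and (Old, Old); Mixed NE: p = 0.3333, q = 0.3333

Work:
Check pure NE:
(New, New): (18, 18) - no unilateral deviation beneficial
(Old, Old): (6, 6) - no unilateral deviation beneficial
Mixed NE: P1 plays New with p = 0.3333, P2 plays New with q = 0.3333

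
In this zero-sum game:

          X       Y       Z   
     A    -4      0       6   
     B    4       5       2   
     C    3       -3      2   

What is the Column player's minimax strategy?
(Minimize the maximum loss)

Column should play X, value = 4

Work:
Column player minimizes Row's maximum payoff:
Column X: max payoff to Row = 4
Column Y: max payoff to Row = 5
Column Z: max payoff to Row = 6
Minimum is 4, achieved by column X.
Minimax strategy: X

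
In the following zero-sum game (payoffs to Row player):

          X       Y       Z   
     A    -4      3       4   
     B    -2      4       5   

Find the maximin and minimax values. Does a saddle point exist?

Maximin = -2, Minimax = -2, Saddle: True

Work:
Row minimums: [-4, -2] → maximin = -2
Column maximums: [-2, 4, 5] → minimax = -2
Saddle point exists! Game value = -2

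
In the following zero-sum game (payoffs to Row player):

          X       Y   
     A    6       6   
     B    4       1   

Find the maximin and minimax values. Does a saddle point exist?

Maximin = 6, Minimax = 6, Saddle: True

Work:
Row minimums: [6, 1] → maximin = 6
Column maximums: [6, 6] → minimax = 6
Saddle point exists! Game value = 6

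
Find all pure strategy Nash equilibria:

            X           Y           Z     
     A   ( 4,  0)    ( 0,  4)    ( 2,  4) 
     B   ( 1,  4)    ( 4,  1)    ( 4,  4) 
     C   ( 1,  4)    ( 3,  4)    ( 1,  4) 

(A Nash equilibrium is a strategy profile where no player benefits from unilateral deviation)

Nash equilibrium: (B, Z)

Work:
Best responses:
  P1 vs X: payoffs [4, 1, 1] → best response A (payoff 4)
  P1 vs Y: payoffs [0, 4, 3] → best response B (payoff 4)
  P1 vs Z: payoffs [2, 4, 1] → best response B (payoff 4)
  P2 vs A: payoffs [0, 4, 4] → best response Y/Z (payoff 4)
  P2 vs B: payoffs [4, 1, 4] → best response X/Z (payoff 4)
  P2 vs C: payoffs [4, 4, 4] → best response X/Y/Z (payoff 4)
Mutual best responses: (B,Z) → Nash equilibria.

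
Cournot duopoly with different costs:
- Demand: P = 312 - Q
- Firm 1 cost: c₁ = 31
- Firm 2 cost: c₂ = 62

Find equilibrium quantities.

q₁* = 104.0, q₂* = 73.0

Work:
Reaction: q₁ = (312 - 31 - q₂)/2
Reaction: q₂ = (312 - 62 - q₁)/2
Solve simultaneously:
q₁* = (312 - 2×31 + 62)/3 = 104.0
q₂* = (312 - 2×62 + 31)/3 = 73.0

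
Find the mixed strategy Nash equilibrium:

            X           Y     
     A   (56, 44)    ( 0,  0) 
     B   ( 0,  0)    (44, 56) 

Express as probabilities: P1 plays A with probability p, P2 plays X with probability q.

p = 0.56, q = 0.44

Work:
Find probabilities that make opponent indifferent:
P2 chooses q to make P1 indifferent between A and B
P1 chooses p to make P2 indifferent between X and Y
Mixed NE: P1 plays (A: 0.56, B: 0.44), P2 plays (X: 0.44, Y: 0.56)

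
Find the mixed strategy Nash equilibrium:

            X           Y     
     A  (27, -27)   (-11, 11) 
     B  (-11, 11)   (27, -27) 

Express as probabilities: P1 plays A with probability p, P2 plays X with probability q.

p = 0.5, q = 0.5

Work:
Find probabilities that make opponent indifferent:
P2 chooses q to make P1 indifferent between A and B
P1 chooses p to make P2 indifferent between X and Y
Mixed NE: P1 plays (A: 0.5, B: 0.5), P2 plays (X: 0.5, Y: 0.5)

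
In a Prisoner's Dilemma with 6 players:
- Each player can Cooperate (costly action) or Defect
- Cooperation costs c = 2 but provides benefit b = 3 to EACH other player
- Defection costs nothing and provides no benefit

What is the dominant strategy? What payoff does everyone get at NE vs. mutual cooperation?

Dominant: Defect; NE payoff = 0; Coop payoff = 13

Work:
Defect dominates (saves cost c = 2, benefit to others is external)
NE: All defect → everyone gets 0
If all cooperate: each receives (5)×3 - 2 = 13
Social dilemma: 13 > 0 but NE gives 0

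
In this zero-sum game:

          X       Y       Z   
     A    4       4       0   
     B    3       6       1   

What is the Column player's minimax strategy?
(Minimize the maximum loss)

Column should play Z, value = 1

Work:
Column player minimizes Row's maximum payoff:
Column X: max payoff to Row = 4
Column Y: max payoff to Row = 6
Column Z: max payoff to Row = 1
Minimum is 1, achieved by column Z.
Minimax strategy: Z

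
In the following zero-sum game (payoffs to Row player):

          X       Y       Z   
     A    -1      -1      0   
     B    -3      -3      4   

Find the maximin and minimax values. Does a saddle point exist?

Maximin = -1, Minimax = -1, Saddle: True

Work:
Row minimums: [-1, -3] → maximin = -1
Column maximums: [-1, -1, 4] → minimax = -1
Saddle point exists! Game value = -1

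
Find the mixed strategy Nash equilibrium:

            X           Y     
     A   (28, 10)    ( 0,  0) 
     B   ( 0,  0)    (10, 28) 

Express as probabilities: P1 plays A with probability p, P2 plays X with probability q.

p = 0.7368, q = 0.2632

Work:
Find probabilities that make opponent indifferent:
P2 chooses q to make P1 indifferent between A and B
P1 chooses p to make P2 indifferent between X and Y
Mixed NE: P1 plays (A: 0.7368, B: 0.2632), P2 plays (X: 0.2632, Y: 0.7368)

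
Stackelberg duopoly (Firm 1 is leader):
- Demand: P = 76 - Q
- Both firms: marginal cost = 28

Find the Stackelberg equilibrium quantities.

q₁* (leader) = 24.0, q₂* (follower) = 12.0

Work:
Follower's reaction: q₂ = (a - c - q₁)/2
Leader substitutes: π₁ = q₁·(a - q₁ - (a-c-q₁)/2 - c)
FOC: q₁* = (76 - 28)/2 = 24.00
Then: q₂* = (76 - 28 - 24.0)/2 = 12.00
Leader has first-mover advantage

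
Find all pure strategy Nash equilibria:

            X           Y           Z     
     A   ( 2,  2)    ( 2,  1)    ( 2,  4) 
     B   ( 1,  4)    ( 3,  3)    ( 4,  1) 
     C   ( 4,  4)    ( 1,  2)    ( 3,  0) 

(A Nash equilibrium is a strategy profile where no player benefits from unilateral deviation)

Nash equilibrium: (C, X)

Work:
Best responses:
  P1 vs X: payoffs [2, 1, 4] → best response C (payoff 4)
  P1 vs Y: payoffs [2, 3, 1] → best response B (payoff 3)
  P1 vs Z: payoffs [2, 4, 3] → best response B (payoff 4)
  P2 vs A: payoffs [2, 1, 4] → best response Z (payoff 4)
  P2 vs B: payoffs [4, 3, 1] → best response X (payoff 4)
  P2 vs C: payoffs [4, 2, 0] → best response X (payoff 4)
Mutual best responses: (C,X) → Nash equilibria.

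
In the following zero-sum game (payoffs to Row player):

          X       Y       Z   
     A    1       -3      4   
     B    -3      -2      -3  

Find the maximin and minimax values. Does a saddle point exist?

Maximin = -3, Minimax = -2, Saddle: False

Work:
Row minimums: [-3, -3] → maximin = -3
Column maximums: [1, -2, 4] → minimax = -2
No saddle point (maximin ≠ minimax). Mixed strategy needed.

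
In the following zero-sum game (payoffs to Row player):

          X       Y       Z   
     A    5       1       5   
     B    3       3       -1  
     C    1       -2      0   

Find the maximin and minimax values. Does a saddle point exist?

Maximin = 1, Minimax = 3, Saddle: False

Work:
Row minimums: [1, -1, -2] → maximin = 1
Column maximums: [5, 3, 5] → minimax = 3
No saddle point (maximin ≠ minimax). Mixed strategy needed.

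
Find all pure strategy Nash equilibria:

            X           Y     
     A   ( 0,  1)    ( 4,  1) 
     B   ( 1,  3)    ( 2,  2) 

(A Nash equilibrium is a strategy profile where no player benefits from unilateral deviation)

Nash equilibrium: (A, Y), (B, X)

Work:
Best responses:
  P1 vs X: payoffs [0, 1] → best response B (payoff 1)
  P1 vs Y: payoffs [4, 2] → best response A (payoff 4)
  P2 vs A: payoffs [1, 1] → best response X/Y (payoff 1)
  P2 vs B: payoffs [3, 2] → best response X (payoff 3)
Mutual best responses: (A,Y), (B,X) → Nash equilibria.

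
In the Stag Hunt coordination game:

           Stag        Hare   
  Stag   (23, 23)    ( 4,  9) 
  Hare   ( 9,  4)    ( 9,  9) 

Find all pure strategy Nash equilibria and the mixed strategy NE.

Pure NE: (Stag, Stag) and (Hare, Hare); Mixed NE: p = 0.2632, q = 0.2632

Work:
Check pure NE:
(Stag, Stag): (23, 23) - no unilateral deviation beneficial
(Hare, Hare): (9, 9) - no unilateral deviation beneficial
Mixed NE: P1 plays Stag with p = 0.2632, P2 plays Stag with q = 0.2632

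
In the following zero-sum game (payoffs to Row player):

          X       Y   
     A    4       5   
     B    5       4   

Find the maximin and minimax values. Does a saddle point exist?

Maximin = 4, Minimax = 5, Saddle: False

Work:
Row minimums: [4, 4] → maximin = 4
Column maximums: [5, 5] → minimax = 5
No saddle point (maximin ≠ minimax). Mixed strategy needed.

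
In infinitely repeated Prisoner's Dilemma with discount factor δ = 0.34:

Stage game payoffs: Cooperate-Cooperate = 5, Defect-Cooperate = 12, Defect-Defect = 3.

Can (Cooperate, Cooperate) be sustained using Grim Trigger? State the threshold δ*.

δ* = 0.7778; since δ = 0.34 < 0.7778, cooperation cannot be sustained

Work:
For Grim Trigger:
Cooperate forever: 5/(1-δ)
Defect then punished: 12 + 3·δ/(1-δ)
Need: 5/(1-δ) ≥ 12 + 3·δ/(1-δ)
Solving: δ ≥ (T-R)/(T-P) = (12-5)/(12-3) = 0.7778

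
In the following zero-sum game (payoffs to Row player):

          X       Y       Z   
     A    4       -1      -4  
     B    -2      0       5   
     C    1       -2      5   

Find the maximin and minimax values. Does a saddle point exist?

Maximin = -2, Minimax = 0, Saddle: False

Work:
Row minimums: [-4, -2, -2] → maximin = -2
Column maximums: [4, 0, 5] → minimax = 0
No saddle point (maximin ≠ minimax). Mixed strategy needed.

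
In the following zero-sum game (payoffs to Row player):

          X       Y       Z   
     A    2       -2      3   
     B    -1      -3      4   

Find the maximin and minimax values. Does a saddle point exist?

Maximin = -2, Minimax = -2, Saddle: True

Work:
Row minimums: [-2, -3] → maximin = -2
Column maximums: [2, -2, 4] → minimax = -2
Saddle point exists! Game value = -2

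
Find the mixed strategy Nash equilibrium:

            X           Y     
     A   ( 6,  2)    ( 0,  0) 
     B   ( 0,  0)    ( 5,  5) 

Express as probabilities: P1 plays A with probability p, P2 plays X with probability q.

p = 0.7143, q = 0.4545

Work:
Find probabilities that make opponent indifferent:
P2 chooses q to make P1 indifferent between A and B
P1 chooses p to make P2 indifferent between X and Y
Mixed NE: P1 plays (A: 0.7143, B: 0.2857), P2 plays (X: 0.4545, Y: 0.5455)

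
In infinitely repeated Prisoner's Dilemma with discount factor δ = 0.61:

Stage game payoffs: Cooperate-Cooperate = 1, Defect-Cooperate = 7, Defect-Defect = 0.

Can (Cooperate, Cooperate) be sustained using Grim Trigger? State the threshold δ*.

δ* = 0.8571; since δ = 0.61 < 0.8571, cooperation cannot be sustained

Work:
For Grim Trigger:
Cooperate forever: 1/(1-δ)
Defect then punished: 7 + 0·δ/(1-δ)
Need: 1/(1-δ) ≥ 7 + 0·δ/(1-δ)
Solving: δ ≥ (T-R)/(T-P) = (7-1)/(7-0) = 0.8571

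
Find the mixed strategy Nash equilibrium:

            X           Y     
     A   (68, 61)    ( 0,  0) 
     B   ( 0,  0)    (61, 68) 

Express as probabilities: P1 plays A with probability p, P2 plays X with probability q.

p = 0.5271, q = 0.4729

Work:
Find probabilities that make opponent indifferent:
P2 chooses q to make P1 indifferent between A and B
P1 chooses p to make P2 indifferent between X and Y
Mixed NE: P1 plays (A: 0.5271, B: 0.4729), P2 plays (X: 0.4729, Y: 0.5271)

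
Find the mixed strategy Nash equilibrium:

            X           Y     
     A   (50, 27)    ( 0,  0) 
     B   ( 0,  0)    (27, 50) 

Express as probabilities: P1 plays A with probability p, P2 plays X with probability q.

p = 0.6494, q = 0.3506

Work:
Find probabilities that make opponent indifferent:
P2 chooses q to make P1 indifferent between A and B
P1 chooses p to make P2 indifferent between X and Y
Mixed NE: P1 plays (A: 0.6494, B: 0.3506), P2 plays (X: 0.3506, Y: 0.6494)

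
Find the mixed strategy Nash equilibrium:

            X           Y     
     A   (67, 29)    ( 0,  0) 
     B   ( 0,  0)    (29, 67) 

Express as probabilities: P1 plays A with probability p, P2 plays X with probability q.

p = 0.6979, q = 0.3021

Work:
Find probabilities that make opponent indifferent:
P2 chooses q to make P1 indifferent between A and B
P1 chooses p to make P2 indifferent between X and Y
Mixed NE: P1 plays (A: 0.6979, B: 0.3021), P2 plays (X: 0.3021, Y: 0.6979)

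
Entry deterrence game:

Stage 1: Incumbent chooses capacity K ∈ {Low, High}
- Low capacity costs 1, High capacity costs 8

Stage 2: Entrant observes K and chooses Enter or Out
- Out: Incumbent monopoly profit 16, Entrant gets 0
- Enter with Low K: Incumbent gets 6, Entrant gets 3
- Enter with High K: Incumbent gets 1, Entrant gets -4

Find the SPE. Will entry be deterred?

SPE: (High, Enter|Low, Out|High); Entry deterred. Incumbent net profit = 8

Work:
After Low K: Entrant enters (3 > 0)
After High K: Entrant stays out (-4 < 0)
Incumbent: Low → 6−1=5, High → 16−8=8
Incumbent chooses High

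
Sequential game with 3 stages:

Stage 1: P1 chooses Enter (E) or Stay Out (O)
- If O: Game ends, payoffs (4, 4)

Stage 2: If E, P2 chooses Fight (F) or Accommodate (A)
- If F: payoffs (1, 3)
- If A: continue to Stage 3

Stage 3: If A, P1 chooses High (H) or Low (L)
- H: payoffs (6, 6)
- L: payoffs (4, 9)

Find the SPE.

SPE: (E, A, H); Outcome (6, 6)

Work:
Stage 3: P1 chooses H (6 vs 4)
Stage 2: P2: F->3, A->6 (anticipating H). Choose A
Stage 1: P1: O->4, E->6 (anticipating A, H). Choose E
SPE path: E -> A -> H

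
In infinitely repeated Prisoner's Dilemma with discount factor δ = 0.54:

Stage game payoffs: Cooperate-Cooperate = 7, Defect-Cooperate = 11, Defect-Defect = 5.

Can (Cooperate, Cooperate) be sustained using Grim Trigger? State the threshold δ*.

δ* = 0.6667; since δ = 0.54 < 0.6667, cooperation cannot be sustained

Work:
For Grim Trigger:
Cooperate forever: 7/(1-δ)
Defect then punished: 11 + 5·δ/(1-δ)
Need: 7/(1-δ) ≥ 11 + 5·δ/(1-δ)
Solving: δ ≥ (T-R)/(T-P) = (11-7)/(11-5) = 0.6667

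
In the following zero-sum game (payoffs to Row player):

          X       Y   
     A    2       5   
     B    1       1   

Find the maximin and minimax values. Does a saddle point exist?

Maximin = 2, Minimax = 2, Saddle: True

Work:
Row minimums: [2, 1] → maximin = 2
Column maximums: [2, 5] → minimax = 2
Saddle point exists! Game value = 2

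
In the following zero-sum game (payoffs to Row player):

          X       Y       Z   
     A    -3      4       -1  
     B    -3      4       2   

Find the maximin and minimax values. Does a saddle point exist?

Maximin = -3, Minimax = -3, Saddle: True

Work:
Row minimums: [-3, -3] → maximin = -3
Column maximums: [-3, 4, 2] → minimax = -3
Saddle point exists! Game value = -3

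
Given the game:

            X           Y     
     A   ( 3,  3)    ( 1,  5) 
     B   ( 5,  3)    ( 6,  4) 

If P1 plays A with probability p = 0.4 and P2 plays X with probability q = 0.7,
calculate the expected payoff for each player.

E[P1] = 4.14, E[P2] = 3.42

Work:
E[P1] = p·q·π₁(A,X) + p·(1-q)·π₁(A,Y) + (1-p)·q·π₁(B,X) + (1-p)·(1-q)·π₁(B,Y)
= 0.4·0.7·3 + 0.4·0.3·1 + 0.6·0.7·5 + 0.6·0.3·6
= 4.14

E[P2] = 3.42 (similar calculation)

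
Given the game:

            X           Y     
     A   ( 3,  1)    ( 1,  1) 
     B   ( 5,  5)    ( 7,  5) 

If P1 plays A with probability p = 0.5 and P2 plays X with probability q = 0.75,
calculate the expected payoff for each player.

E[P1] = 4.0, E[P2] = 3.0

Work:
E[P1] = p·q·π₁(A,X) + p·(1-q)·π₁(A,Y) + (1-p)·q·π₁(B,X) + (1-p)·(1-q)·π₁(B,Y)
= 0.5·0.75·3 + 0.5·0.25·1 + 0.5·0.75·5 + 0.5·0.25·7
= 4.0

E[P2] = 3.0 (similar calculation)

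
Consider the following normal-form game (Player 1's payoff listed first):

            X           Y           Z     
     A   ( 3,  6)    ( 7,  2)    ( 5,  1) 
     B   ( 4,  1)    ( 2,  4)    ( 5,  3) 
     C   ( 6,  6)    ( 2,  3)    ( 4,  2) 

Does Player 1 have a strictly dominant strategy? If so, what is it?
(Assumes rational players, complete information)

No strictly dominant strategy exists for Player 1

Work:
A strategy strictly dominates another if it gives a strictly higher payoff against every opponent action. Compare each pair of P1's strategies column-by-column:
  A vs B: [3 vs 4, 7 vs 2, 5 vs 5] → A does not strictly dominate B (column X: 3 ≤ 4)
  A vs C: [3 vs 6, 7 vs 2, 5 vs 4] → A does not strictly dominate C (column X: 3 ≤ 6)
  B vs A: [4 vs 3, 2 vs 7, 5 vs 5] → B does not strictly dominate A (column Y: 2 ≤ 7)
  B vs C: [4 vs 6, 2 vs 2, 5 vs 4] → B does not strictly dominate C (column X: 4 ≤ 6)
  C vs A: [6 vs 3, 2 vs 7, 4 vs 5] → C does not strictly dominate A (column Y: 2 ≤ 7)
  C vs B: [6 vs 4, 2 vs 2, 4 vs 5] → C does not strictly dominate B (column Y: 2 ≤ 2)
No single strategy strictly dominates all others → no strictly dominant strategy.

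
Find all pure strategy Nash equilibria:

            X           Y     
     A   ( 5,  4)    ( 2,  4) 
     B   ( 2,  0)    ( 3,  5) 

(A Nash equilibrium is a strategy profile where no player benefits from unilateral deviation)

Nash equilibrium: (A, X), (B, Y)

Work:
Best responses:
  P1 vs X: payoffs [5, 2] → best response A (payoff 5)
  P1 vs Y: payoffs [2, 3] → best response B (payoff 3)
  P2 vs A: payoffs [4, 4] → best response X/Y (payoff 4)
  P2 vs B: payoffs [0, 5] → best response Y (payoff 5)
Mutual best responses: (A,X), (B,Y) → Nash equilibria.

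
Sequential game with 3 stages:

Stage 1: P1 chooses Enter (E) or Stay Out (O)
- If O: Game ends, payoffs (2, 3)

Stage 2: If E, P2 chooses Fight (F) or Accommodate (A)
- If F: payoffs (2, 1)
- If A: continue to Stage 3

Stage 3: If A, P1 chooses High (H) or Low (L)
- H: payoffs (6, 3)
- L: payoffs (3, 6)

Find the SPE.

SPE: (E, A, H); Outcome (6, 3)

Work:
Stage 3: P1 chooses H (6 vs 3)
Stage 2: P2: F->1, A->3 (anticipating H). Choose A
Stage 1: P1: O->2, E->6 (anticipating A, H). Choose E
SPE path: E -> A -> H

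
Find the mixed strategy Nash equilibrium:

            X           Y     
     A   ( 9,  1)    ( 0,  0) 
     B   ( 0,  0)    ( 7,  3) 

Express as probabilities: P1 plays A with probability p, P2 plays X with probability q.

p = 0.75, q = 0.4375

Work:
Find probabilities that make opponent indifferent:
P2 chooses q to make P1 indifferent between A and B
P1 chooses p to make P2 indifferent between X and Y
Mixed NE: P1 plays (A: 0.75, B: 0.25), P2 plays (X: 0.4375, Y: 0.5625)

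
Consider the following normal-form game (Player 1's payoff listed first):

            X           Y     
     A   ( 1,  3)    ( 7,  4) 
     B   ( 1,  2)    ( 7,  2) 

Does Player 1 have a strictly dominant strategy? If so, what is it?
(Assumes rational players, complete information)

No strictly dominant strategy exists for Player 1

Work:
A strategy strictly dominates another if it gives a strictly higher payoff against every opponent action. Compare each pair of P1's strategies column-by-column:
  A vs B: [1 vs 1, 7 vs 7] → A does not strictly dominate B (column X: 1 ≤ 1)
  B vs A: [1 vs 1, 7 vs 7] → B does not strictly dominate A (column X: 1 ≤ 1)
No single strategy strictly dominates all others → no strictly dominant strategy.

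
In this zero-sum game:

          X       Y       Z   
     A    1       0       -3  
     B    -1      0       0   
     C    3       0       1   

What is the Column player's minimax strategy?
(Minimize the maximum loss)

Column should play Y, value = 0

Work:
Column player minimizes Row's maximum payoff:
Column X: max payoff to Row = 3
Column Y: max payoff to Row = 0
Column Z: max payoff to Row = 1
Minimum is 0, achieved by column Y.
Minimax strategy: Y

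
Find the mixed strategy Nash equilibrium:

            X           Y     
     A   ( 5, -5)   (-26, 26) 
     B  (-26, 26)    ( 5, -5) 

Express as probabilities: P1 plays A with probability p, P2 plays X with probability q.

p = 0.5, q = 0.5

Work:
Find probabilities that make opponent indifferent:
P2 chooses q to make P1 indifferent between A and B
P1 chooses p to make P2 indifferent between X and Y
Mixed NE: P1 plays (A: 0.5, B: 0.5), P2 plays (X: 0.5, Y: 0.5)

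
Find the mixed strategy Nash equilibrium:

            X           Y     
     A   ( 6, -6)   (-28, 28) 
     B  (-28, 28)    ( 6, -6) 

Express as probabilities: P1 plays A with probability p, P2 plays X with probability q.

p = 0.5, q = 0.5

Work:
Find probabilities that make opponent indifferent:
P2 chooses q to make P1 indifferent between A and B
P1 chooses p to make P2 indifferent between X and Y
Mixed NE: P1 plays (A: 0.5, B: 0.5), P2 plays (X: 0.5, Y: 0.5)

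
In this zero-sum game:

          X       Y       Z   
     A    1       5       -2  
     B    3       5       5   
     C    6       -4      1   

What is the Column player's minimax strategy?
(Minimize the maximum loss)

Column should play Y or Z (all achieve the minimum), value = 5

Work:
Column player minimizes Row's maximum payoff:
Column X: max payoff to Row = 6
Column Y: max payoff to Row = 5
Column Z: max payoff to Row = 5
Minimum is 5, achieved by columns Y, Z (tied).
Each of Y or Z is a minimax strategy.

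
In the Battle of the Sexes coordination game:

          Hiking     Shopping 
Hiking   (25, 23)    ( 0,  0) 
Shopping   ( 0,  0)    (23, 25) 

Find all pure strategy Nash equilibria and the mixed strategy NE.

Pure NE: (Hiking, Hiking) and (Shopping, Shopping); Mixed NE: p = 0.5208, q = 0.4792

Work:
Check pure NE:
(Hiking, Hiking): (25, 23) - no unilateral deviation beneficial
(Shopping, Shopping): (23, 25) - no unilateral deviation beneficial
Mixed NE: P1 plays Hiking with p = 0.5208, P2 plays Hiking with q = 0.4792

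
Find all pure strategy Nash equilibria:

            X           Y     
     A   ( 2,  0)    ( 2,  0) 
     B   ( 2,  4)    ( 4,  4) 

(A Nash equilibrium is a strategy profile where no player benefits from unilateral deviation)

Nash equilibrium: (A, X), (B, X), (B, Y)

Work:
Best responses:
  P1 vs X: payoffs [2, 2] → best response A/B (payoff 2)
  P1 vs Y: payoffs [2, 4] → best response B (payoff 4)
  P2 vs A: payoffs [0, 0] → best response X/Y (payoff 0)
  P2 vs B: payoffs [4, 4] → best response X/Y (payoff 4)
Mutual best responses: (A,X), (B,X), (B,Y) → Nash equilibria.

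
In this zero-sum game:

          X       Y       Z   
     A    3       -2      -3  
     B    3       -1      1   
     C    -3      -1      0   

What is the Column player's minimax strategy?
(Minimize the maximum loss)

Column should play Y, value = -1

Work:
Column player minimizes Row's maximum payoff:
Column X: max payoff to Row = 3
Column Y: max payoff to Row = -1
Column Z: max payoff to Row = 1
Minimum is -1, achieved by column Y.
Minimax strategy: Y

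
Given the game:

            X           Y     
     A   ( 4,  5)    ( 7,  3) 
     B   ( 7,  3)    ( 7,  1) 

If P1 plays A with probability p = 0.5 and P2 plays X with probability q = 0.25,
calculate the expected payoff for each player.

E[P1] = 6.625, E[P2] = 2.5

Work:
E[P1] = p·q·π₁(A,X) + p·(1-q)·π₁(A,Y) + (1-p)·q·π₁(B,X) + (1-p)·(1-q)·π₁(B,Y)
= 0.5·0.25·4 + 0.5·0.75·7 + 0.5·0.25·7 + 0.5·0.75·7
= 6.625

E[P2] = 2.5 (similar calculation)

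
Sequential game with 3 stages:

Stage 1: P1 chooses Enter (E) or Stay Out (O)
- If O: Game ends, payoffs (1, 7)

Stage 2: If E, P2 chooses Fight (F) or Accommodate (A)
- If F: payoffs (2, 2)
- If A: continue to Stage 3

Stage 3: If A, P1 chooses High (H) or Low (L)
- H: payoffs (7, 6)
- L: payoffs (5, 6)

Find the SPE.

SPE: (E, A, H); Outcome (7, 6)

Work:
Stage 3: P1 chooses H (7 vs 5)
Stage 2: P2: F->2, A->6 (anticipating H). Choose A
Stage 1: P1: O->1, E->7 (anticipating A, H). Choose E
SPE path: E -> A -> H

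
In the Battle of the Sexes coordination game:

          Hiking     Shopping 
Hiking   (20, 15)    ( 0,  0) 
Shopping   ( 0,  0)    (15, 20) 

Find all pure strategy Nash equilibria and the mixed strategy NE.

Pure NE: (Hiking, Hiking) and (Shopping, Shopping); Mixed NE: p = 0.5714, q = 0.4286

Work:
Check pure NE:
(Hiking, Hiking): (20, 15) - no unilateral deviation beneficial
(Shopping, Shopping): (15, 20) - no unilateral deviation beneficial
Mixed NE: P1 plays Hiking with p = 0.5714, P2 plays Hiking with q = 0.4286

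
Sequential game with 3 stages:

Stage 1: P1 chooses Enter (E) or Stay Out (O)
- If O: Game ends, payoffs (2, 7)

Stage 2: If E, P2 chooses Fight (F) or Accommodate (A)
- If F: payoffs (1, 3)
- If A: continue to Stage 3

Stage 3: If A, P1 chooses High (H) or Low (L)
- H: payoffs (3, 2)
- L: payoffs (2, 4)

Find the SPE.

SPE: (O, F, H); Outcome (2, 7)

Work:
Stage 3: P1 chooses H (3 vs 2)
Stage 2: P2: F->3, A->2 (anticipating H). Choose F
Stage 1: P1: O->2, E->1 (anticipating F, H). Choose O
SPE path: O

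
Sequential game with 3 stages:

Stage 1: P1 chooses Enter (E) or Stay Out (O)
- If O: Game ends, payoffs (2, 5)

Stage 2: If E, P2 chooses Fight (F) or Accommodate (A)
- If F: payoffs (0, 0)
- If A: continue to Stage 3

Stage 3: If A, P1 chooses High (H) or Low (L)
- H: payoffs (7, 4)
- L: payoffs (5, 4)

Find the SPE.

SPE: (E, A, H); Outcome (7, 4)

Work:
Stage 3: P1 chooses H (7 vs 5)
Stage 2: P2: F->0, A->4 (anticipating H). Choose A
Stage 1: P1: O->2, E->7 (anticipating A, H). Choose E
SPE path: E -> A -> H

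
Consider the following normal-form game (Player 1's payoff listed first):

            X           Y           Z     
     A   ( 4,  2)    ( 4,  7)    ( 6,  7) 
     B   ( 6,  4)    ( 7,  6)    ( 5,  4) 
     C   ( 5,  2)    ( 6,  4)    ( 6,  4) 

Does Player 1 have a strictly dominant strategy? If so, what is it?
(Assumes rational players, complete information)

No strictly dominant strategy exists for Player 1

Work:
A strategy strictly dominates another if it gives a strictly higher payoff against every opponent action. Compare each pair of P1's strategies column-by-column:
  A vs B: [4 vs 6, 4 vs 7, 6 vs 5] → A does not strictly dominate B (column X: 4 ≤ 6)
  A vs C: [4 vs 5, 4 vs 6, 6 vs 6] → A does not strictly dominate C (column X: 4 ≤ 5)
  B vs A: [6 vs 4, 7 vs 4, 5 vs 6] → B does not strictly dominate A (column Z: 5 ≤ 6)
  B vs C: [6 vs 5, 7 vs 6, 5 vs 6] → B does not strictly dominate C (column Z: 5 ≤ 6)
  C vs A: [5 vs 4, 6 vs 4, 6 vs 6] → C does not strictly dominate A (column Z: 6 ≤ 6)
  C vs B: [5 vs 6, 6 vs 7, 6 vs 5] → C does not strictly dominate B (column X: 5 ≤ 6)
No single strategy strictly dominates all others → no strictly dominant strategy.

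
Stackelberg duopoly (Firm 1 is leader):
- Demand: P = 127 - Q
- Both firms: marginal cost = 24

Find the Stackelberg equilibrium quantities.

q₁* (leader) = 51.5, q₂* (follower) = 25.75

Work:
Follower's reaction: q₂ = (a - c - q₁)/2
Leader substitutes: π₁ = q₁·(a - q₁ - (a-c-q₁)/2 - c)
FOC: q₁* = (127 - 24)/2 = 51.50
Then: q₂* = (127 - 24 - 51.5)/2 = 25.75
Leader has first-mover advantage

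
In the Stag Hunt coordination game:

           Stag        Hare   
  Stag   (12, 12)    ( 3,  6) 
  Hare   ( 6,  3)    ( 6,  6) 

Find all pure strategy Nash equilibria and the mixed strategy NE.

Pure NE: (Stag, Stag) and (Hare, Hare); Mixed NE: p = 0.3333, q = 0.3333

Work:
Check pure NE:
(Stag, Stag): (12, 12) - no unilateral deviation beneficial
(Hare, Hare): (6, 6) - no unilateral deviation beneficial
Mixed NE: P1 plays Stag with p = 0.3333, P2 plays Stag with q = 0.3333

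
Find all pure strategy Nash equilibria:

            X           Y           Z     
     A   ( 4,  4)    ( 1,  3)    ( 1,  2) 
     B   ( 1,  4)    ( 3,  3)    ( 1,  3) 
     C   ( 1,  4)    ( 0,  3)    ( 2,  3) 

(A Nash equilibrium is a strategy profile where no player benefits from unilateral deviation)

Nash equilibrium: (A, X)

Work:
Best responses:
  P1 vs X: payoffs [4, 1, 1] → best response A (payoff 4)
  P1 vs Y: payoffs [1, 3, 0] → best response B (payoff 3)
  P1 vs Z: payoffs [1, 1, 2] → best response C (payoff 2)
  P2 vs A: payoffs [4, 3, 2] → best response X (payoff 4)
  P2 vs B: payoffs [4, 3, 3] → best response X (payoff 4)
  P2 vs C: payoffs [4, 3, 3] → best response X (payoff 4)
Mutual best responses: (A,X) → Nash equilibria.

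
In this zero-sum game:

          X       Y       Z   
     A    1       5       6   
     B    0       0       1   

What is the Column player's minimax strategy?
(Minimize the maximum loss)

Column should play X, value = 1

Work:
Column player minimizes Row's maximum payoff:
Column X: max payoff to Row = 1
Column Y: max payoff to Row = 5
Column Z: max payoff to Row = 6
Minimum is 1, achieved by column X.
Minimax strategy: X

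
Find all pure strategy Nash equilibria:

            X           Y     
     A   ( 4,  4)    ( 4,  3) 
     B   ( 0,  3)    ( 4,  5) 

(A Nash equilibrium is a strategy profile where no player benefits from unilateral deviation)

Nash equilibrium: (A, X), (B, Y)

Work:
Best responses:
  P1 vs X: payoffs [4, 0] → best response A (payoff 4)
  P1 vs Y: payoffs [4, 4] → best response A/B (payoff 4)
  P2 vs A: payoffs [4, 3] → best response X (payoff 4)
  P2 vs B: payoffs [3, 5] → best response Y (payoff 5)
Mutual best responses: (A,X), (B,Y) → Nash equilibria.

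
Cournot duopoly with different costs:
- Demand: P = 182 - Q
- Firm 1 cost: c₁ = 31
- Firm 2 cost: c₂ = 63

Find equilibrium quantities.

q₁* = 61.0, q₂* = 29.0

Work:
Reaction: q₁ = (182 - 31 - q₂)/2
Reaction: q₂ = (182 - 63 - q₁)/2
Solve simultaneously:
q₁* = (182 - 2×31 + 63)/3 = 61.0
q₂* = (182 - 2×63 + 31)/3 = 29.0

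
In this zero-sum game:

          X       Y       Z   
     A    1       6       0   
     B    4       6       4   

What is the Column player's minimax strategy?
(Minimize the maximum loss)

Column should play X or Z (all achieve the minimum), value = 4

Work:
Column player minimizes Row's maximum payoff:
Column X: max payoff to Row = 4
Column Y: max payoff to Row = 6
Column Z: max payoff to Row = 4
Minimum is 4, achieved by columns X, Z (tied).
Each of X or Z is a minimax strategy.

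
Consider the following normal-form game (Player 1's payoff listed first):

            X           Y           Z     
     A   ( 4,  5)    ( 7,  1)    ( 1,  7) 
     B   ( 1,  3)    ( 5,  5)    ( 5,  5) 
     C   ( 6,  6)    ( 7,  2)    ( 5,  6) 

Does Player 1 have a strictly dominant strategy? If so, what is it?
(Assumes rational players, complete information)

No strictly dominant strategy exists for Player 1

Work:
A strategy strictly dominates another if it gives a strictly higher payoff against every opponent action. Compare each pair of P1's strategies column-by-column:
  A vs B: [4 vs 1, 7 vs 5, 1 vs 5] → A does not strictly dominate B (column Z: 1 ≤ 5)
  A vs C: [4 vs 6, 7 vs 7, 1 vs 5] → A does not strictly dominate C (column X: 4 ≤ 6)
  B vs A: [1 vs 4, 5 vs 7, 5 vs 1] → B does not strictly dominate A (column X: 1 ≤ 4)
  B vs C: [1 vs 6, 5 vs 7, 5 vs 5] → B does not strictly dominate C (column X: 1 ≤ 6)
  C vs A: [6 vs 4, 7 vs 7, 5 vs 1] → C does not strictly dominate A (column Y: 7 ≤ 7)
  C vs B: [6 vs 1, 7 vs 5, 5 vs 5] → C does not strictly dominate B (column Z: 5 ≤ 5)
No single strategy strictly dominates all others → no strictly dominant strategy.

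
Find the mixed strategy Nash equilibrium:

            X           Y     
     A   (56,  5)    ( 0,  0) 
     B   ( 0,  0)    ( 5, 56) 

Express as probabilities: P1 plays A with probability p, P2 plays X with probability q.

p = 0.918, q = 0.082

Work:
Find probabilities that make opponent indifferent:
P2 chooses q to make P1 indifferent between A and B
P1 chooses p to make P2 indifferent between X and Y
Mixed NE: P1 plays (A: 0.918, B: 0.082), P2 plays (X: 0.082, Y: 0.918)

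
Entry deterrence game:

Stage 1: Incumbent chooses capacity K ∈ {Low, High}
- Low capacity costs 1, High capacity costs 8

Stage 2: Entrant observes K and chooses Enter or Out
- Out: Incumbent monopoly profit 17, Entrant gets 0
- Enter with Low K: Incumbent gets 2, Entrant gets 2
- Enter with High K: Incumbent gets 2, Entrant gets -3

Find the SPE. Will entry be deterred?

SPE: (High, Enter|Low, Out|High); Entry deterred. Incumbent net profit = 9

Work:
After Low K: Entrant enters (2 > 0)
After High K: Entrant stays out (-3 < 0)
Incumbent: Low → 2−1=1, High → 17−8=9
Incumbent chooses High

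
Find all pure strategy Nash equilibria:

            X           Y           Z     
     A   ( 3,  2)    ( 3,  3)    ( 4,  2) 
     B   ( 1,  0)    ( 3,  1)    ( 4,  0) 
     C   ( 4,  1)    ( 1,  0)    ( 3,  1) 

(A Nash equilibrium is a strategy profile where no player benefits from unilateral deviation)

Nash equilibrium: (A, Y), (B, Y), (C, X)

Work:
Best responses:
  P1 vs X: payoffs [3, 1, 4] → best response C (payoff 4)
  P1 vs Y: payoffs [3, 3, 1] → best response A/B (payoff 3)
  P1 vs Z: payoffs [4, 4, 3] → best response A/B (payoff 4)
  P2 vs A: payoffs [2, 3, 2] → best response Y (payoff 3)
  P2 vs B: payoffs [0, 1, 0] → best response Y (payoff 1)
  P2 vs C: payoffs [1, 0, 1] → best response X/Z (payoff 1)
Mutual best responses: (A,Y), (B,Y), (C,X) → Nash equilibria.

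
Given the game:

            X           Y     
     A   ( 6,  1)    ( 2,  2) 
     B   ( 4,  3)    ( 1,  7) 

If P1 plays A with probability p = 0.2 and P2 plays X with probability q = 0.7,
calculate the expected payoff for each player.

E[P1] = 3.44, E[P2] = 3.62

Work:
E[P1] = p·q·π₁(A,X) + p·(1-q)·π₁(A,Y) + (1-p)·q·π₁(B,X) + (1-p)·(1-q)·π₁(B,Y)
= 0.2·0.7·6 + 0.2·0.3·2 + 0.8·0.7·4 + 0.8·0.3·1
= 3.44

E[P2] = 3.62 (similar calculation)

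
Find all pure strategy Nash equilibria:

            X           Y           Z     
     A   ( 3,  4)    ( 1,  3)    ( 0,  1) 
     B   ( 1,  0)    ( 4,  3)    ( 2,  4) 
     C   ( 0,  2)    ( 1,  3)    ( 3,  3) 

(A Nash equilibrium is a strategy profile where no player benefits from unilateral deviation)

Nash equilibrium: (A, X), (C, Z)

Work:
Best responses:
  P1 vs X: payoffs [3, 1, 0] → best response A (payoff 3)
  P1 vs Y: payoffs [1, 4, 1] → best response B (payoff 4)
  P1 vs Z: payoffs [0, 2, 3] → best response C (payoff 3)
  P2 vs A: payoffs [4, 3, 1] → best response X (payoff 4)
  P2 vs B: payoffs [0, 3, 4] → best response Z (payoff 4)
  P2 vs C: payoffs [2, 3, 3] → best response Y/Z (payoff 3)
Mutual best responses: (A,X), (C,Z) → Nash equilibria.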